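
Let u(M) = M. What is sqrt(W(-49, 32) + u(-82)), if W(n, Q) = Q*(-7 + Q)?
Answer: sqrt(718) ≈ 26.796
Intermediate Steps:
sqrt(W(-49, 32) + u(-82)) = sqrt(32*(-7 + 32) - 82) = sqrt(32*25 - 82) = sqrt(800 - 82) = sqrt(718)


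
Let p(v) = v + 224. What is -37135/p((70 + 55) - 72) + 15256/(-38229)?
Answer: -1423859827/10589433 ≈ -134.46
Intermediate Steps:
p(v) = 224 + v
-37135/p((70 + 55) - 72) + 15256/(-38229) = -37135/(224 + ((70 + 55) - 72)) + 15256/(-38229) = -37135/(224 + (125 - 72)) + 15256*(-1/38229) = -37135/(224 + 53) - 15256/38229 = -37135/277 - 15256/38229 = -1423859827/10589433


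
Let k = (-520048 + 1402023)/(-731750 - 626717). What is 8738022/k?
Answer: -11870314532274/881975 ≈ -1.3459e+7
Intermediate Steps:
k = -881975/1358467 (k = 881975/(-1358467) = 881975*(-1/1358467) = -881975/1358467 ≈ -0.64924)
8738022/k = 8738022/(-881975/1358467) = 8738022*(-1358467/881975) = -11870314532274/881975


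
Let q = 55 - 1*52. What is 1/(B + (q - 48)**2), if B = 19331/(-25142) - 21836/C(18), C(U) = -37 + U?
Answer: 36746/116613221 ≈ 0.00031511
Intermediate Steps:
q = 3 (q = 55 - 52 = 3)
B = 42202571/36746 (B = 19331/(-25142) - 21836/(-37 + 18) = 19331*(-1/25142) - 21836/(-19) = -1487/1934 - 21836*(-1/19) = -1487/1934 + 21836/19 = 42202571/36746 ≈ 1148.5)
1/(B + (q - 48)**2) = 1/(42202571/36746 + (3 - 48)**2) = 1/(42202571/36746 + (-45)**2) = 1/(42202571/36746 + 2025) = 1/(116613221/36746) = 36746/116613221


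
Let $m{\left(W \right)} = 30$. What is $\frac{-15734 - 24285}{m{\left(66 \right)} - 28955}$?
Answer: $\frac{40019}{28925} \approx 1.3835$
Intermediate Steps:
$\frac{-15734 - 24285}{m{\left(66 \right)} - 28955} = \frac{-15734 - 24285}{30 - 28955} = - \frac{40019}{30 - 28955} = - \frac{40019}{-28925} = \left(-40019\right) \left(- \frac{1}{28925}\right) = \frac{40019}{28925}$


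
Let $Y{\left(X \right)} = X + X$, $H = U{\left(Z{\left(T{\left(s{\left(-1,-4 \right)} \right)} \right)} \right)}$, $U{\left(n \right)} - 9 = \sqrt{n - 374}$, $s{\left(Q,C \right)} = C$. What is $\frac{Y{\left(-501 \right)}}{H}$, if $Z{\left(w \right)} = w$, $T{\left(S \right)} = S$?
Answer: $- \frac{334}{17} + \frac{334 i \sqrt{42}}{51} \approx -19.647 + 42.443 i$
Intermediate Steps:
$U{\left(n \right)} = 9 + \sqrt{-374 + n}$ ($U{\left(n \right)} = 9 + \sqrt{n - 374} = 9 + \sqrt{-374 + n}$)
$H = 9 + 3 i \sqrt{42}$ ($H = 9 + \sqrt{-374 - 4} = 9 + \sqrt{-378} = 9 + 3 i \sqrt{42} \approx 9.0 + 19.442 i$)
$Y{\left(X \right)} = 2 X$
$\frac{Y{\left(-501 \right)}}{H} = \frac{2 \left(-501\right)}{9 + 3 i \sqrt{42}} = - \frac{1002}{9 + 3 i \sqrt{42}}$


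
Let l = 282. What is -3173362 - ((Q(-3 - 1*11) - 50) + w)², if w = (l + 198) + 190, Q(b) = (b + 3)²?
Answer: -3722443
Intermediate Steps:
Q(b) = (3 + b)²
w = 670 (w = (282 + 198) + 190 = 480 + 190 = 670)
-3173362 - ((Q(-3 - 1*11) - 50) + w)² = -3173362 - (((3 + (-3 - 1*11))² - 50) + 670)² = -3173362 - (((3 + (-3 - 11))² - 50) + 670)² = -3173362 - (((3 - 14)² - 50) + 670)² = -3173362 - (((-11)² - 50) + 670)² = -3173362 - ((121 - 50) + 670)² = -3173362 - (71 + 670)² = -3173362 - 1*741² = -3173362 - 1*549081 = -3173362 - 549081 = -3722443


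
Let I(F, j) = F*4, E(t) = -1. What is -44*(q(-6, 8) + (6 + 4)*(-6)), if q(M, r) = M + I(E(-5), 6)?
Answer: 3080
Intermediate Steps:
I(F, j) = 4*F
q(M, r) = -4 + M (q(M, r) = M + 4*(-1) = M - 4 = -4 + M)
-44*(q(-6, 8) + (6 + 4)*(-6)) = -44*((-4 - 6) + (6 + 4)*(-6)) = -44*(-10 + 10*(-6)) = -44*(-10 - 60) = -44*(-70) = 3080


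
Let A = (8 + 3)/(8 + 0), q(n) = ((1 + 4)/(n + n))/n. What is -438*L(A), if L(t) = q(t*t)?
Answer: -4485120/14641 ≈ -306.34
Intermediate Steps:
q(n) = 5/(2*n²) (q(n) = (5/((2*n)))/n = (5*(1/(2*n)))/n = (5/(2*n))/n = 5/(2*n²))
A = 11/8 ≈ 1.3750
L(t) = 5/(2*t⁴) (L(t) = 5/(2*(t*t)²) = 5/(2*(t²)²) = 5/(2*t⁴))
-438*L(A) = -1095/(11/8)⁴ = -1095*4096/14641 = -438*10240/14641 = -4485120/14641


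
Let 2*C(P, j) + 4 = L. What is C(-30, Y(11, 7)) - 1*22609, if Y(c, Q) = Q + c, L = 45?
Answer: -45177/2 ≈ -22589.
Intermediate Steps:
C(P, j) = 41/2 (C(P, j) = -2 + (½)*45 = -2 + 45/2 = 41/2)
C(-30, Y(11, 7)) - 1*22609 = 41/2 - 1*22609 = 41/2 - 22609 = -45177/2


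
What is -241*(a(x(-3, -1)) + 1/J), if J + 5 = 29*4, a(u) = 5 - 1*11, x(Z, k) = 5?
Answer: 160265/111 ≈ 1443.8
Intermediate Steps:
a(u) = -6 (a(u) = 5 - 11 = -6)
J = 111 (J = -5 + 29*4 = -5 + 116 = 111)
-241*(a(x(-3, -1)) + 1/J) = -241*(-6 + 1/111) = -241*(-665/111) = 160265/111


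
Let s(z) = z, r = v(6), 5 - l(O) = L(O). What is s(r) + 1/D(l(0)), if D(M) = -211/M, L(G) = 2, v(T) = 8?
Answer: 1685/211 ≈ 7.9858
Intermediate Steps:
l(O) = 3 (l(O) = 5 - 1*2 = 5 - 2 = 3)
r = 8
s(r) + 1/D(l(0)) = 8 + 1/(-211/3) = 8 - 3/211 = 1685/211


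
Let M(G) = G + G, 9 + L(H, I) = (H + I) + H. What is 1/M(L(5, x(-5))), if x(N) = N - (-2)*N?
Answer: -1/28 ≈ -0.035714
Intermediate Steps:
x(N) = 3*N (x(N) = N + 2*N = 3*N)
L(H, I) = -9 + I + 2*H (L(H, I) = -9 + ((H + I) + H) = -9 + (I + 2*H) = -9 + I + 2*H)
M(G) = 2*G
1/M(L(5, x(-5))) = 1/(2*(-9 + 3*(-5) + 2*5)) = 1/(2*(-9 - 15 + 10)) = 1/(2*(-14)) = 1/(-28) = -1/28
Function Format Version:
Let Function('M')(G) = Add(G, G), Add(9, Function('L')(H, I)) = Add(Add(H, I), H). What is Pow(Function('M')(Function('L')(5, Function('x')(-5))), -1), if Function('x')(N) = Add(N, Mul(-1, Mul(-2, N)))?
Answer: Rational(-1, 28) ≈ -0.035714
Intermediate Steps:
Function('x')(N) = Mul(3, N) (Function('x')(N) = Add(N, Mul(2, N)) = Mul(3, N))
Function('L')(H, I) = Add(-9, I, Mul(2, H)) (Function('L')(H, I) = Add(-9, Add(Add(H, I), H)) = Add(-9, Add(I, Mul(2, H))) = Add(-9, I, Mul(2, H)))
Function('M')(G) = Mul(2, G)
Pow(Function('M')(Function('L')(5, Function('x')(-5))), -1) = Pow(Mul(2, Add(-9, Mul(3, -5), Mul(2, 5))), -1) = Pow(Mul(2, Add(-9, -15, 10)), -1) = Pow(Mul(2, -14), -1) = Pow(-28, -1) = Rational(-1, 28)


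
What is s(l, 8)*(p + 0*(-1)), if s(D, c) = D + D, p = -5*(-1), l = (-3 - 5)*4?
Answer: -320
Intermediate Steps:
l = -32 (l = -8*4 = -32)
p = 5 (p = -1*(-5) = 5)
s(D, c) = 2*D
s(l, 8)*(p + 0*(-1)) = (2*(-32))*(5 + 0*(-1)) = -64*(5 + 0) = -64*5 = -320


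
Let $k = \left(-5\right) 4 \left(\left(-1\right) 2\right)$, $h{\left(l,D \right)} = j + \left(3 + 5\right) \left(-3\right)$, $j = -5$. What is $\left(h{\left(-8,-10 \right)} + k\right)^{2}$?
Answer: $121$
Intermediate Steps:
$h{\left(l,D \right)} = -29$ ($h{\left(l,D \right)} = -5 + \left(3 + 5\right) \left(-3\right) = -5 + 8 \left(-3\right) = -5 - 24 = -29$)
$k = 40$ ($k = \left(-20\right) \left(-2\right) = 40$)
$\left(h{\left(-8,-10 \right)} + k\right)^{2} = \left(-29 + 40\right)^{2} = 11^{2} = 121$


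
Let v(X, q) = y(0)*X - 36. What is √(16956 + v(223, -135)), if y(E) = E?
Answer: 6*√470 ≈ 130.08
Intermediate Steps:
v(X, q) = -36 (v(X, q) = 0*X - 36 = 0 - 36 = -36)
√(16956 + v(223, -135)) = √(16956 - 36) = √16920 = 6*√470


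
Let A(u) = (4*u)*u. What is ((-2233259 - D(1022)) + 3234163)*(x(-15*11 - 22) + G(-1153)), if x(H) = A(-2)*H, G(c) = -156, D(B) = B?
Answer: -3147628536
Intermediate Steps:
A(u) = 4*u²
x(H) = 16*H (x(H) = (4*(-2)²)*H = (4*4)*H = 16*H)
((-2233259 - D(1022)) + 3234163)*(x(-15*11 - 22) + G(-1153)) = ((-2233259 - 1*1022) + 3234163)*(16*(-15*11 - 22) - 156) = ((-2233259 - 1022) + 3234163)*(16*(-165 - 22) - 156) = (-2234281 + 3234163)*(16*(-187) - 156) = 999882*(-2992 - 156) = 999882*(-3148) = -3147628536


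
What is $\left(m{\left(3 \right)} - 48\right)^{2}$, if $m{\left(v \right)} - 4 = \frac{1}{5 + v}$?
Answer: $\frac{123201}{64} \approx 1925.0$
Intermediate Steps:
$m{\left(v \right)} = 4 + \frac{1}{5 + v}$
$\left(m{\left(3 \right)} - 48\right)^{2} = \left(\frac{21 + 4 \cdot 3}{5 + 3} - 48\right)^{2} = \left(\frac{21 + 12}{8} - 48\right)^{2} = \left(\frac{1}{8} \cdot 33 - 48\right)^{2} = \left(\frac{33}{8} - 48\right)^{2} = \left(- \frac{351}{8}\right)^{2} = \frac{123201}{64}$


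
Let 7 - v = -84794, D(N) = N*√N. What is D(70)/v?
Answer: 70*√70/84801 ≈ 0.0069063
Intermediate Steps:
D(N) = N^(3/2)
v = 84801 (v = 7 - 1*(-84794) = 7 + 84794 = 84801)
D(70)/v = 70^(3/2)/84801 = (70*√70)*(1/84801) = 70*√70/84801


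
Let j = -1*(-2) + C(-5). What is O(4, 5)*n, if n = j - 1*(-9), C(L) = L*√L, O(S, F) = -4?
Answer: -44 + 20*I*√5 ≈ -44.0 + 44.721*I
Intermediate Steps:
C(L) = L^(3/2)
j = 2 - 5*I*√5 (j = -1*(-2) + (-5)^(3/2) = 2 - 5*I*√5 ≈ 2.0 - 11.18*I)
n = 11 - 5*I*√5 (n = (2 - 5*I*√5) - 1*(-9) = (2 - 5*I*√5) + 9 = 11 - 5*I*√5 ≈ 11.0 - 11.18*I)
O(4, 5)*n = -4*(11 - 5*I*√5) = -44 + 20*I*√5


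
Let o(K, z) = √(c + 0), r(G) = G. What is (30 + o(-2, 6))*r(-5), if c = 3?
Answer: -150 - 5*√3 ≈ -158.66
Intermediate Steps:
o(K, z) = √3 (o(K, z) = √(3 + 0) = √3)
(30 + o(-2, 6))*r(-5) = (30 + √3)*(-5) = -150 - 5*√3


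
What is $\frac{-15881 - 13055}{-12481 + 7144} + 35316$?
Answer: $\frac{188510428}{5337} \approx 35321.0$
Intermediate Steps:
$\frac{-15881 - 13055}{-12481 + 7144} + 35316 = - \frac{28936}{-5337} + 35316 = \left(-28936\right) \left(- \frac{1}{5337}\right) + 35316 = \frac{28936}{5337} + 35316 = \frac{188510428}{5337}$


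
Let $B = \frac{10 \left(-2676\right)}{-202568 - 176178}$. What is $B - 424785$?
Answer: $- \frac{80442796425}{189373} \approx -4.2479 \cdot 10^{5}$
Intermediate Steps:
$B = \frac{13380}{189373}$ ($B = - \frac{26760}{-378746} = \left(-26760\right) \left(- \frac{1}{378746}\right) = \frac{13380}{189373} \approx 0.070654$)
$B - 424785 = \frac{13380}{189373} - 424785 = - \frac{80442796425}{189373}$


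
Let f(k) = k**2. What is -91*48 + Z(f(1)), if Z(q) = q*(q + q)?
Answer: -4366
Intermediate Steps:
Z(q) = 2*q**2 (Z(q) = q*(2*q) = 2*q**2)
-91*48 + Z(f(1)) = -91*48 + 2*(1**2)**2 = -4368 + 2*1**2 = -4368 + 2*1 = -4368 + 2 = -4366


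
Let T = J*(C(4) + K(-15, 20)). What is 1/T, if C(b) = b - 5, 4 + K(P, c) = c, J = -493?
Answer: -1/7395 ≈ -0.00013523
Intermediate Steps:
K(P, c) = -4 + c
C(b) = -5 + b
T = -7395 (T = -493*((-5 + 4) + (-4 + 20)) = -493*(-1 + 16) = -493*15 = -7395)
1/T = 1/(-7395) = -1/7395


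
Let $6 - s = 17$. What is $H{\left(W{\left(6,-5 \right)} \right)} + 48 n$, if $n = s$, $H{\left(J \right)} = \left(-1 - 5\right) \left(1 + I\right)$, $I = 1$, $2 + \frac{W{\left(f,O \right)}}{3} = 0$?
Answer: $-540$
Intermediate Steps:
$s = -11$ ($s = 6 - 17 = -11$)
$W{\left(f,O \right)} = -6$ ($W{\left(f,O \right)} = -6 + 3 \cdot 0 = -6 + 0 = -6$)
$H{\left(J \right)} = -12$ ($H{\left(J \right)} = \left(-1 - 5\right) \left(1 + 1\right) = \left(-6\right) 2 = -12$)
$n = -11$
$H{\left(W{\left(6,-5 \right)} \right)} + 48 n = -12 + 48 \left(-11\right) = -12 - 528 = -540$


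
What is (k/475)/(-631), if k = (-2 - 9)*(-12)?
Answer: -132/299725 ≈ -0.00044040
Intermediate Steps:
k = 132 (k = -11*(-12) = 132)
(k/475)/(-631) = (132/475)/(-631) = (132*(1/475))*(-1/631) = (132/475)*(-1/631) = -132/299725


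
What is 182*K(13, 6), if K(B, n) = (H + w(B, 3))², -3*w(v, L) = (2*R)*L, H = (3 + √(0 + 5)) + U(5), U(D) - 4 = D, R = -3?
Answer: 59878 + 6552*√5 ≈ 74529.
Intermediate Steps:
U(D) = 4 + D
H = 12 + √5 (H = (3 + √(0 + 5)) + (4 + 5) = (3 + √5) + 9 = 12 + √5 ≈ 14.236)
w(v, L) = 2*L (w(v, L) = -2*(-3)*L/3 = -(-2)*L = 2*L)
K(B, n) = (18 + √5)² (K(B, n) = ((12 + √5) + 2*3)² = ((12 + √5) + 6)² = (18 + √5)²)
182*K(13, 6) = 182*(18 + √5)²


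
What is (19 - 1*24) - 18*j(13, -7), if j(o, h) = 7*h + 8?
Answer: 733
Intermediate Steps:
j(o, h) = 8 + 7*h
(19 - 1*24) - 18*j(13, -7) = (19 - 1*24) - 18*(8 + 7*(-7)) = (19 - 24) - 18*(8 - 49) = -5 - 18*(-41) = -5 + 738 = 733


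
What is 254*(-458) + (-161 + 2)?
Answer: -116491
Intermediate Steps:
254*(-458) + (-161 + 2) = -116332 - 159 = -116491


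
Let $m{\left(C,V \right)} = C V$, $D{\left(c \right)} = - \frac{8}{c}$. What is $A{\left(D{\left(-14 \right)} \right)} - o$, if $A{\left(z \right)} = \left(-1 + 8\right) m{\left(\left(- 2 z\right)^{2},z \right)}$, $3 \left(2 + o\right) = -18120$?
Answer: $\frac{296314}{49} \approx 6047.2$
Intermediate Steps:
$o = -6042$ ($o = -2 + \frac{1}{3} \left(-18120\right) = -2 - 6040 = -6042$)
$A{\left(z \right)} = 28 z^{3}$ ($A{\left(z \right)} = \left(-1 + 8\right) \left(- 2 z\right)^{2} z = 7 \cdot 4 z^{2} z = 7 \cdot 4 z^{3} = 28 z^{3}$)
$A{\left(D{\left(-14 \right)} \right)} - o = 28 \left(- \frac{8}{-14}\right)^{3} - -6042 = 28 \left(\left(-8\right) \left(- \frac{1}{14}\right)\right)^{3} + 6042 = 28 \left(\frac{4}{7}\right)^{3} + 6042 = 28 \cdot \frac{64}{343} + 6042 = \frac{256}{49} + 6042 = \frac{296314}{49}$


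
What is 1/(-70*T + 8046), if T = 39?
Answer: 1/5316 ≈ 0.00018811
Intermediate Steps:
1/(-70*T + 8046) = 1/(-70*39 + 8046) = 1/(-2730 + 8046) = 1/5316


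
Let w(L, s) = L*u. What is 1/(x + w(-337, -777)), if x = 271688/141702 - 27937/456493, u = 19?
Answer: -32342985543/207032103961124 ≈ -0.00015622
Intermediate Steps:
w(L, s) = 19*L (w(L, s) = L*19 = 19*L)
x = 60032470705/32342985543 (x = 271688*(1/141702) - 27937*1/456493 = 135844/70851 - 27937/456493 = 60032470705/32342985543 ≈ 1.8561)
1/(x + w(-337, -777)) = 1/(60032470705/32342985543 + 19*(-337)) = 1/(60032470705/32342985543 - 6403) = 1/(-207032103961124/32342985543) = -32342985543/207032103961124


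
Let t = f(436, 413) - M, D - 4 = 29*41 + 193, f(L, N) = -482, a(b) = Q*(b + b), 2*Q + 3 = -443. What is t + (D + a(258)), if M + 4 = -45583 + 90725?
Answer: -159302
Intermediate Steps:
Q = -223 (Q = -3/2 + (½)*(-443) = -3/2 - 443/2 = -223)
a(b) = -446*b (a(b) = -223*(b + b) = -446*b)
M = 45138 (M = -4 + (-45583 + 90725) = -4 + 45142 = 45138)
D = 1386 (D = 4 + (29*41 + 193) = 4 + (1189 + 193) = 4 + 1382 = 1386)
t = -45620 (t = -482 - 1*45138 = -482 - 45138 = -45620)
t + (D + a(258)) = -45620 + (1386 - 446*258) = -45620 + (1386 - 115068) = -45620 - 113682 = -159302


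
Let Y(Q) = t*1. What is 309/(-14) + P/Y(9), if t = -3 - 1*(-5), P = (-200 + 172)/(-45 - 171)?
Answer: -16637/756 ≈ -22.007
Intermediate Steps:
P = 7/54 (P = -28/(-216) = -28*(-1/216) = 7/54 ≈ 0.12963)
t = 2 (t = -3 + 5 = 2)
Y(Q) = 2 (Y(Q) = 2*1 = 2)
309/(-14) + P/Y(9) = 309/(-14) + (7/54)/2 = 309*(-1/14) + (7/54)*(½) = -309/14 + 7/108 = -16637/756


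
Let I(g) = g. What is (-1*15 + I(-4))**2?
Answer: 361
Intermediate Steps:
(-1*15 + I(-4))**2 = (-1*15 - 4)**2 = (-15 - 4)**2 = (-19)**2 = 361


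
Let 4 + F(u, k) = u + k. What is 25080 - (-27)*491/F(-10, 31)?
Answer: 439617/17 ≈ 25860.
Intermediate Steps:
F(u, k) = -4 + k + u (F(u, k) = -4 + (u + k) = -4 + (k + u) = -4 + k + u)
25080 - (-27)*491/F(-10, 31) = 25080 - (-27)*491/(-4 + 31 - 10) = 25080 - (-27)*491/17 = 25080 - 1*(-13257/17) = 25080 + 13257/17 = 439617/17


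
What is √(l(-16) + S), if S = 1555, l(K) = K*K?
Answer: √1811 ≈ 42.556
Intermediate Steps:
l(K) = K²
√(l(-16) + S) = √((-16)² + 1555) = √(256 + 1555) = √1811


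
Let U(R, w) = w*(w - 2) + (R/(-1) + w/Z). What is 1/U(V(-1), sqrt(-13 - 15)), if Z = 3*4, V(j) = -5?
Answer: -36/989 + 6*I*sqrt(7)/989 ≈ -0.0364 + 0.016051*I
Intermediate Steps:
Z = 12
U(R, w) = -R + w/12 + w*(-2 + w) (U(R, w) = w*(w - 2) + (R/(-1) + w/12) = w*(-2 + w) + (R*(-1) + w*(1/12)) = w*(-2 + w) + (-R + w/12) = -R + w/12 + w*(-2 + w))
1/U(V(-1), sqrt(-13 - 15)) = 1/((sqrt(-13 - 15))**2 - 1*(-5) - 23*sqrt(-13 - 15)/12) = 1/((sqrt(-28))**2 + 5 - 23*I*sqrt(7)/6) = 1/((2*I*sqrt(7))**2 + 5 - 23*I*sqrt(7)/6) = 1/(-28 + 5 - 23*I*sqrt(7)/6) = 1/(-23 - 23*I*sqrt(7)/6)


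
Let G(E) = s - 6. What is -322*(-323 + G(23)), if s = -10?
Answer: 109158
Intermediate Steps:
G(E) = -16 (G(E) = -10 - 6 = -16)
-322*(-323 + G(23)) = -322*(-323 - 16) = -322*(-339) = 109158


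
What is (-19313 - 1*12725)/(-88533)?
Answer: 32038/88533 ≈ 0.36188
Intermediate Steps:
(-19313 - 1*12725)/(-88533) = (-19313 - 12725)*(-1/88533) = -32038*(-1/88533) = 32038/88533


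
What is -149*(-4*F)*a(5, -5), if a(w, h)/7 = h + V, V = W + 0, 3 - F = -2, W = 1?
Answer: -83440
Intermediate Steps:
F = 5 (F = 3 - 1*(-2) = 3 + 2 = 5)
V = 1 (V = 1 + 0 = 1)
a(w, h) = 7 + 7*h (a(w, h) = 7*(h + 1) = 7*(1 + h) = 7 + 7*h)
-149*(-4*F)*a(5, -5) = -149*(-4*5)*(7 + 7*(-5)) = -(-2980)*(7 - 35) = -(-2980)*(-28) = -149*560 = -83440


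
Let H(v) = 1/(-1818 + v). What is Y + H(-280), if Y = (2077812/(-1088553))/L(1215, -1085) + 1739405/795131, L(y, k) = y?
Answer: 59530609278472529/27238614149391210 ≈ 2.1855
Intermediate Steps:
Y = 28381121264063/12983133531645 (Y = (2077812/(-1088553))/1215 + 1739405/795131 = (2077812*(-1/1088553))*(1/1215) + 1739405*(1/795131) = -692604/362851*1/1215 + 1739405/795131 = -25652/16328295 + 1739405/795131 = 28381121264063/12983133531645 ≈ 2.1860)
Y + H(-280) = 28381121264063/12983133531645 + 1/(-1818 - 280) = 28381121264063/12983133531645 + 1/(-2098) = 28381121264063/12983133531645 - 1/2098 = 59530609278472529/27238614149391210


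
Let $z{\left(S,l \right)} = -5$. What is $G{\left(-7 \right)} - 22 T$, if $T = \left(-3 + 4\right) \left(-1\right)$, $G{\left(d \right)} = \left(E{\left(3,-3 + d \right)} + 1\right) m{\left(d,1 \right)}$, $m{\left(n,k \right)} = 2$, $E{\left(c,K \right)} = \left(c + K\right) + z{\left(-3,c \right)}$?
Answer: $0$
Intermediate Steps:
$E{\left(c,K \right)} = -5 + K + c$ ($E{\left(c,K \right)} = \left(c + K\right) - 5 = \left(K + c\right) - 5 = -5 + K + c$)
$G{\left(d \right)} = -8 + 2 d$ ($G{\left(d \right)} = \left(\left(-5 + \left(-3 + d\right) + 3\right) + 1\right) 2 = \left(\left(-5 + d\right) + 1\right) 2 = \left(-4 + d\right) 2 = -8 + 2 d$)
$T = -1$ ($T = 1 \left(-1\right) = -1$)
$G{\left(-7 \right)} - 22 T = \left(-8 + 2 \left(-7\right)\right) - -22 = \left(-8 - 14\right) + 22 = -22 + 22 = 0$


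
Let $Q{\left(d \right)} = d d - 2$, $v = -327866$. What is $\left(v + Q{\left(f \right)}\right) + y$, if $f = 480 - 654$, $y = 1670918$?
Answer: $1373326$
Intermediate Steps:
$f = -174$ ($f = 480 - 654 = -174$)
$Q{\left(d \right)} = -2 + d^{2}$ ($Q{\left(d \right)} = d^{2} - 2 = -2 + d^{2}$)
$\left(v + Q{\left(f \right)}\right) + y = \left(-327866 - \left(2 - \left(-174\right)^{2}\right)\right) + 1670918 = \left(-327866 + \left(-2 + 30276\right)\right) + 1670918 = \left(-327866 + 30274\right) + 1670918 = -297592 + 1670918 = 1373326$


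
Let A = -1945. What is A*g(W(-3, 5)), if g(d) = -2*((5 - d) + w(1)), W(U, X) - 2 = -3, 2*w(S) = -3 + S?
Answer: 19450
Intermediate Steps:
w(S) = -3/2 + S/2 (w(S) = (-3 + S)/2 = -3/2 + S/2)
W(U, X) = -1 (W(U, X) = 2 - 3 = -1)
g(d) = -8 + 2*d (g(d) = -2*((5 - d) + (-3/2 + (½)*1)) = -2*((5 - d) + (-3/2 + ½)) = -2*((5 - d) - 1) = -2*(4 - d) = -8 + 2*d)
A*g(W(-3, 5)) = -1945*(-8 + 2*(-1)) = -1945*(-8 - 2) = -1945*(-10) = 19450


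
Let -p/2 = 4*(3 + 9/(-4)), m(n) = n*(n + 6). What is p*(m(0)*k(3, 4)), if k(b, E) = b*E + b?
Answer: 0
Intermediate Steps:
m(n) = n*(6 + n)
k(b, E) = b + E*b (k(b, E) = E*b + b = b + E*b)
p = -6 (p = -8*(3 + 9/(-4)) = -8*(3 + 9*(-¼)) = -8*(3 - 9/4) = -8*3/4 = -2*3 = -6)
p*(m(0)*k(3, 4)) = -6*0*(6 + 0)*3*(1 + 4) = -6*0*6*3*5 = -0*15 = -6*0 = 0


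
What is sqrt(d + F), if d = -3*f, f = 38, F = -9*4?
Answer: 5*I*sqrt(6) ≈ 12.247*I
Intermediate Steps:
F = -36
d = -114 (d = -3*38 = -114)
sqrt(d + F) = sqrt(-114 - 36) = sqrt(-150) = 5*I*sqrt(6)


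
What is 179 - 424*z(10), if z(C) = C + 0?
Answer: -4061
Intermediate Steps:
z(C) = C
179 - 424*z(10) = 179 - 424*10 = 179 - 4240 = -4061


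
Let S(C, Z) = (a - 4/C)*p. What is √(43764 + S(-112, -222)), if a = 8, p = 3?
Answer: √8582469/14 ≈ 209.26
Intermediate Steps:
S(C, Z) = 24 - 12/C (S(C, Z) = (8 - 4/C)*3 = 24 - 12/C)
√(43764 + S(-112, -222)) = √(43764 + (24 - 12/(-112))) = √(43764 + (24 - 12*(-1/112))) = √(43764 + (24 + 3/28)) = √(43764 + 675/28) = √(1226067/28) = √8582469/14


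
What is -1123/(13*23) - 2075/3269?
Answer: -4291512/977431 ≈ -4.3906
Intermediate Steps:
-1123/(13*23) - 2075/3269 = -1123/299 - 2075*1/3269 = -1123*1/299 - 2075/3269 = -1123/299 - 2075/3269 = -4291512/977431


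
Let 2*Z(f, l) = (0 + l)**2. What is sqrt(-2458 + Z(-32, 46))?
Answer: 10*I*sqrt(14) ≈ 37.417*I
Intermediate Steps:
Z(f, l) = l**2/2 (Z(f, l) = (0 + l)**2/2 = l**2/2)
sqrt(-2458 + Z(-32, 46)) = sqrt(-2458 + (1/2)*46**2) = sqrt(-2458 + (1/2)*2116) = sqrt(-2458 + 1058) = sqrt(-1400) = 10*I*sqrt(14)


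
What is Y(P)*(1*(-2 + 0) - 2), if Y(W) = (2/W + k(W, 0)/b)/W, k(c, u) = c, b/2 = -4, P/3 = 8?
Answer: 35/72 ≈ 0.48611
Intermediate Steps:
P = 24 (P = 3*8 = 24)
b = -8 (b = 2*(-4) = -8)
Y(W) = (2/W - W/8)/W (Y(W) = (2/W + W/(-8))/W = (2/W + W*(-⅛))/W = (2/W - W/8)/W)
Y(P)*(1*(-2 + 0) - 2) = (-⅛ + 2/24²)*(1*(-2 + 0) - 2) = (-⅛ + 2*(1/576))*(1*(-2) - 2) = (-⅛ + 1/288)*(-2 - 2) = -35/288*(-4) = 35/72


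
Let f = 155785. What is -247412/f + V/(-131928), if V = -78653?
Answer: -20387612731/20552403480 ≈ -0.99198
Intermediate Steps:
-247412/f + V/(-131928) = -247412/155785 - 78653/(-131928) = -247412*1/155785 - 78653*(-1/131928) = -247412/155785 + 78653/131928 = -20387612731/20552403480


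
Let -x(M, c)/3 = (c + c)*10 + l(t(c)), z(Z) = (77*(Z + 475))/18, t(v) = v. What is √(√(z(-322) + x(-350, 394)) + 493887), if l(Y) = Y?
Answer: √(1975548 + 2*I*√96670)/2 ≈ 702.77 + 0.1106*I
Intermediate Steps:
z(Z) = 36575/18 + 77*Z/18 (z(Z) = (77*(475 + Z))*(1/18) = (36575 + 77*Z)*(1/18) = 36575/18 + 77*Z/18)
x(M, c) = -63*c (x(M, c) = -3*((c + c)*10 + c) = -3*((2*c)*10 + c) = -3*(20*c + c) = -63*c)
√(√(z(-322) + x(-350, 394)) + 493887) = √(√((36575/18 + (77/18)*(-322)) - 63*394) + 493887) = √(√((36575/18 - 12397/9) - 24822) + 493887) = √(√(1309/2 - 24822) + 493887) = √(√(-48335/2) + 493887) = √(I*√96670/2 + 493887) = √(493887 + I*√96670/2)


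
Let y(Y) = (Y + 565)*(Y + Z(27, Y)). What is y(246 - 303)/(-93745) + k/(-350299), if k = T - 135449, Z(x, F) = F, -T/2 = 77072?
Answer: 47434411473/32838779755 ≈ 1.4445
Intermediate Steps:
T = -154144 (T = -2*77072 = -154144)
y(Y) = 2*Y*(565 + Y) (y(Y) = (Y + 565)*(Y + Y) = (565 + Y)*(2*Y) = 2*Y*(565 + Y))
k = -289593 (k = -154144 - 135449 = -289593)
y(246 - 303)/(-93745) + k/(-350299) = (2*(246 - 303)*(565 + (246 - 303)))/(-93745) - 289593/(-350299) = (2*(-57)*(565 - 57))*(-1/93745) - 289593*(-1/350299) = (2*(-57)*508)*(-1/93745) + 289593/350299 = -57912*(-1/93745) + 289593/350299 = 57912/93745 + 289593/350299 = 47434411473/32838779755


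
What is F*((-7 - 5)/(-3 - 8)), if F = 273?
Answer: 3276/11 ≈ 297.82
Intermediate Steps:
F*((-7 - 5)/(-3 - 8)) = 273*((-7 - 5)/(-3 - 8)) = 273*(-12/(-11)) = 273*(-12*(-1/11)) = 273*(12/11) = 3276/11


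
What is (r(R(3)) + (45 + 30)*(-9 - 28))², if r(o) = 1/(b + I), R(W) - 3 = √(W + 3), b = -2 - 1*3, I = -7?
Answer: 1108956601/144 ≈ 7.7011e+6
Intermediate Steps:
b = -5 (b = -2 - 3 = -5)
R(W) = 3 + √(3 + W) (R(W) = 3 + √(W + 3) = 3 + √(3 + W))
r(o) = -1/12 (r(o) = 1/(-5 - 7) = 1/(-12) = -1/12)
(r(R(3)) + (45 + 30)*(-9 - 28))² = (-1/12 + (45 + 30)*(-9 - 28))² = (-1/12 + 75*(-37))² = (-1/12 - 2775)² = (-33301/12)² = 1108956601/144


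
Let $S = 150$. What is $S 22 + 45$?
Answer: $3345$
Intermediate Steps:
$S 22 + 45 = 150 \cdot 22 + 45 = 3300 + 45 = 3345$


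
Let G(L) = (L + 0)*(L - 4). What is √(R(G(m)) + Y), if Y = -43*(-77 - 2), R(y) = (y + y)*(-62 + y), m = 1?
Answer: √3787 ≈ 61.539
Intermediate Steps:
G(L) = L*(-4 + L)
R(y) = 2*y*(-62 + y) (R(y) = (2*y)*(-62 + y) = 2*y*(-62 + y))
Y = 3397 (Y = -43*(-79) = 3397)
√(R(G(m)) + Y) = √(2*(1*(-4 + 1))*(-62 + 1*(-4 + 1)) + 3397) = √(2*(1*(-3))*(-62 + 1*(-3)) + 3397) = √(2*(-3)*(-62 - 3) + 3397) = √(2*(-3)*(-65) + 3397) = √(390 + 3397) = √3787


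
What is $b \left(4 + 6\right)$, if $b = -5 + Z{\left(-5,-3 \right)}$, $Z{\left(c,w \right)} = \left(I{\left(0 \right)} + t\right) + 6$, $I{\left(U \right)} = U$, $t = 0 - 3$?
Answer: $-20$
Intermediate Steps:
$t = -3$
$Z{\left(c,w \right)} = 3$ ($Z{\left(c,w \right)} = \left(0 - 3\right) + 6 = -3 + 6 = 3$)
$b = -2$ ($b = -5 + 3 = -2$)
$b \left(4 + 6\right) = - 2 \left(4 + 6\right) = \left(-2\right) 10 = -20$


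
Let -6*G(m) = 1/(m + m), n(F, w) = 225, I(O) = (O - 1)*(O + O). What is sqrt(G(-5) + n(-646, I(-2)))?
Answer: sqrt(202515)/30 ≈ 15.001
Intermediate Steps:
I(O) = 2*O*(-1 + O) (I(O) = (-1 + O)*(2*O) = 2*O*(-1 + O))
G(m) = -1/(12*m) (G(m) = -1/(6*(m + m)) = -1/(2*m)/6 = -1/(12*m))
sqrt(G(-5) + n(-646, I(-2))) = sqrt(-1/12/(-5) + 225) = sqrt(-1/12*(-1/5) + 225) = sqrt(1/60 + 225) = sqrt(13501/60) = sqrt(202515)/30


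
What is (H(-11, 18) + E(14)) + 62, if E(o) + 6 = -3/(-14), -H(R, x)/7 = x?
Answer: -977/14 ≈ -69.786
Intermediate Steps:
H(R, x) = -7*x
E(o) = -81/14 (E(o) = -6 - 3/(-14) = -6 - 3*(-1/14) = -6 + 3/14 = -81/14)
(H(-11, 18) + E(14)) + 62 = (-7*18 - 81/14) + 62 = (-126 - 81/14) + 62 = -1845/14 + 62 = -977/14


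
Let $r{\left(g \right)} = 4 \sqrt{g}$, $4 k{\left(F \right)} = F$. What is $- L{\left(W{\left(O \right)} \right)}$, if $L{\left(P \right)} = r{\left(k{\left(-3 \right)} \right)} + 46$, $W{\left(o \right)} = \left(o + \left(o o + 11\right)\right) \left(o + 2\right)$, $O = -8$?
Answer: $-46 - 2 i \sqrt{3} \approx -46.0 - 3.4641 i$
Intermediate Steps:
$k{\left(F \right)} = \frac{F}{4}$
$W{\left(o \right)} = \left(2 + o\right) \left(11 + o + o^{2}\right)$ ($W{\left(o \right)} = \left(o + \left(o^{2} + 11\right)\right) \left(2 + o\right) = \left(o + \left(11 + o^{2}\right)\right) \left(2 + o\right) = \left(11 + o + o^{2}\right) \left(2 + o\right) = \left(2 + o\right) \left(11 + o + o^{2}\right)$)
$L{\left(P \right)} = 46 + 2 i \sqrt{3}$ ($L{\left(P \right)} = 4 \sqrt{\frac{1}{4} \left(-3\right)} + 46 = 4 \sqrt{- \frac{3}{4}} + 46 = 4 \frac{i \sqrt{3}}{2} + 46 = 2 i \sqrt{3} + 46 = 46 + 2 i \sqrt{3}$)
$- L{\left(W{\left(O \right)} \right)} = - (46 + 2 i \sqrt{3}) = -46 - 2 i \sqrt{3}$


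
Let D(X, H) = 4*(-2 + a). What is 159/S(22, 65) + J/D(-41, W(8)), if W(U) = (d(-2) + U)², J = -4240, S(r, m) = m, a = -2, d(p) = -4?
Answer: 17384/65 ≈ 267.45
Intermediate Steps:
W(U) = (-4 + U)²
D(X, H) = -16 (D(X, H) = 4*(-2 - 2) = 4*(-4) = -16)
159/S(22, 65) + J/D(-41, W(8)) = 159/65 - 4240/(-16) = 159*(1/65) - 4240*(-1/16) = 159/65 + 265 = 17384/65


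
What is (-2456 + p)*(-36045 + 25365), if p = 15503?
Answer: -139341960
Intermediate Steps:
(-2456 + p)*(-36045 + 25365) = (-2456 + 15503)*(-36045 + 25365) = 13047*(-10680) = -139341960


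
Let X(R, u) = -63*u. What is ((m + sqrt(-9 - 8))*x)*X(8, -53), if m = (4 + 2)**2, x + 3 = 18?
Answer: 1803060 + 50085*I*sqrt(17) ≈ 1.8031e+6 + 2.0651e+5*I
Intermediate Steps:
x = 15 (x = -3 + 18 = 15)
m = 36 (m = 6**2 = 36)
((m + sqrt(-9 - 8))*x)*X(8, -53) = ((36 + sqrt(-9 - 8))*15)*(-63*(-53)) = ((36 + sqrt(-17))*15)*3339 = ((36 + I*sqrt(17))*15)*3339 = (540 + 15*I*sqrt(17))*3339 = 1803060 + 50085*I*sqrt(17)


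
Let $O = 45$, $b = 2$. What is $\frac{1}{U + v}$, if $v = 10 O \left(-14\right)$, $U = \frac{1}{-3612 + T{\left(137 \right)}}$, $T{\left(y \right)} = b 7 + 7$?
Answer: $- \frac{3591}{22623301} \approx -0.00015873$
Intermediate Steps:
$T{\left(y \right)} = 21$ ($T{\left(y \right)} = 2 \cdot 7 + 7 = 14 + 7 = 21$)
$U = - \frac{1}{3591}$ ($U = \frac{1}{-3612 + 21} = \frac{1}{-3591} = - \frac{1}{3591} \approx -0.00027847$)
$v = -6300$ ($v = 10 \cdot 45 \left(-14\right) = 450 \left(-14\right) = -6300$)
$\frac{1}{U + v} = \frac{1}{- \frac{1}{3591} - 6300} = \frac{1}{- \frac{22623301}{3591}} = - \frac{3591}{22623301}$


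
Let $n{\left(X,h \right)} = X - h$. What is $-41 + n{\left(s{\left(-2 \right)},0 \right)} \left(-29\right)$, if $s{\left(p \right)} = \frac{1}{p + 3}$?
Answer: $-70$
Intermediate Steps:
$s{\left(p \right)} = \frac{1}{3 + p}$
$-41 + n{\left(s{\left(-2 \right)},0 \right)} \left(-29\right) = -41 + \left(\frac{1}{3 - 2} - 0\right) \left(-29\right) = -41 + \left(1^{-1} + 0\right) \left(-29\right) = -41 + \left(1 + 0\right) \left(-29\right) = -41 + 1 \left(-29\right) = -41 - 29 = -70$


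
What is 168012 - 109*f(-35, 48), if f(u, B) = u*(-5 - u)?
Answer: 282462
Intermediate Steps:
168012 - 109*f(-35, 48) = 168012 - (-109)*(-35)*(5 - 35) = 168012 - (-109)*(-35)*(-30) = 168012 - 109*(-1050) = 168012 + 114450 = 282462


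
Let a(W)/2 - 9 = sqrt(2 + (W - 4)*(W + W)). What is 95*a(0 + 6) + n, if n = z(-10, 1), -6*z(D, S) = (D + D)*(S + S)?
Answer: 5150/3 + 190*sqrt(26) ≈ 2685.5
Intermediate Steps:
z(D, S) = -2*D*S/3 (z(D, S) = -(D + D)*(S + S)/6 = -2*D*2*S/6 = -2*D*S/3)
n = 20/3 (n = -2/3*(-10)*1 = 20/3 ≈ 6.6667)
a(W) = 18 + 2*sqrt(2 + 2*W*(-4 + W)) (a(W) = 18 + 2*sqrt(2 + (W - 4)*(W + W)) = 18 + 2*sqrt(2 + (-4 + W)*(2*W)) = 18 + 2*sqrt(2 + 2*W*(-4 + W)))
95*a(0 + 6) + n = 95*(18 + 2*sqrt(2 - 8*(0 + 6) + 2*(0 + 6)**2)) + 20/3 = 95*(18 + 2*sqrt(2 - 8*6 + 2*6**2)) + 20/3 = 95*(18 + 2*sqrt(2 - 48 + 2*36)) + 20/3 = 95*(18 + 2*sqrt(2 - 48 + 72)) + 20/3 = 95*(18 + 2*sqrt(26)) + 20/3 = (1710 + 190*sqrt(26)) + 20/3 = 5150/3 + 190*sqrt(26)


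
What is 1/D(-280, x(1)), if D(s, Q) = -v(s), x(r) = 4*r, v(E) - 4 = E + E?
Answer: 1/556 ≈ 0.0017986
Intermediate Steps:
v(E) = 4 + 2*E (v(E) = 4 + (E + E) = 4 + 2*E)
D(s, Q) = -4 - 2*s (D(s, Q) = -(4 + 2*s) = -4 - 2*s)
1/D(-280, x(1)) = 1/(-4 - 2*(-280)) = 1/(-4 + 560) = 1/556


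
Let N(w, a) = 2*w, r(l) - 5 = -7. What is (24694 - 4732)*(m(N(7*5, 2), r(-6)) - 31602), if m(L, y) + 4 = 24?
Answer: -630439884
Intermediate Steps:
r(l) = -2 (r(l) = 5 - 7 = -2)
m(L, y) = 20 (m(L, y) = -4 + 24 = 20)
(24694 - 4732)*(m(N(7*5, 2), r(-6)) - 31602) = (24694 - 4732)*(20 - 31602) = 19962*(-31582) = -630439884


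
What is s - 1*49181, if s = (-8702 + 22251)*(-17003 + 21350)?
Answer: 58848322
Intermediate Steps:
s = 58897503 (s = 13549*4347 = 58897503)
s - 1*49181 = 58897503 - 1*49181 = 58897503 - 49181 = 58848322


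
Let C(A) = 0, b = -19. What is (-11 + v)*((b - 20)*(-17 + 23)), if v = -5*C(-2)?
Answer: 2574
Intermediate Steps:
v = 0 (v = -5*0 = 0)
(-11 + v)*((b - 20)*(-17 + 23)) = (-11 + 0)*((-19 - 20)*(-17 + 23)) = -(-429)*6 = -11*(-234) = 2574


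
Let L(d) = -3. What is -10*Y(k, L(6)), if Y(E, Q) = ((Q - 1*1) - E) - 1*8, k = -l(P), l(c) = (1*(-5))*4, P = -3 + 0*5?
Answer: 320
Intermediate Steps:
P = -3 (P = -3 + 0 = -3)
l(c) = -20 (l(c) = -5*4 = -20)
k = 20 (k = -1*(-20) = 20)
Y(E, Q) = -9 + Q - E (Y(E, Q) = ((Q - 1) - E) - 8 = ((-1 + Q) - E) - 8 = (-1 + Q - E) - 8 = -9 + Q - E)
-10*Y(k, L(6)) = -10*(-9 - 3 - 1*20) = -10*(-9 - 3 - 20) = -10*(-32) = 320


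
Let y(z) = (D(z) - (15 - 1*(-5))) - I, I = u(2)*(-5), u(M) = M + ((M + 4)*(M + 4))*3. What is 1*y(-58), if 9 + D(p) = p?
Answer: 463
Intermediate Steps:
D(p) = -9 + p
u(M) = M + 3*(4 + M)² (u(M) = M + ((4 + M)*(4 + M))*3 = M + (4 + M)²*3 = M + 3*(4 + M)²)
I = -550 (I = (2 + 3*(4 + 2)²)*(-5) = (2 + 3*6²)*(-5) = (2 + 3*36)*(-5) = (2 + 108)*(-5) = 110*(-5) = -550)
y(z) = 521 + z (y(z) = ((-9 + z) - (15 - 1*(-5))) - 1*(-550) = ((-9 + z) - (15 + 5)) + 550 = ((-9 + z) - 1*20) + 550 = ((-9 + z) - 20) + 550 = (-29 + z) + 550 = 521 + z)
1*y(-58) = 1*(521 - 58) = 1*463 = 463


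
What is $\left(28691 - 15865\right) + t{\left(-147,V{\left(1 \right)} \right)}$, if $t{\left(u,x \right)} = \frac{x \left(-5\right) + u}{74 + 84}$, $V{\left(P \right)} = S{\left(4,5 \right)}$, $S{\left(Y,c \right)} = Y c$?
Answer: $\frac{2026261}{158} \approx 12824.0$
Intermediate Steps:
$V{\left(P \right)} = 20$ ($V{\left(P \right)} = 4 \cdot 5 = 20$)
$t{\left(u,x \right)} = - \frac{5 x}{158} + \frac{u}{158}$ ($t{\left(u,x \right)} = \frac{- 5 x + u}{158} = \left(u - 5 x\right) \frac{1}{158} = - \frac{5 x}{158} + \frac{u}{158}$)
$\left(28691 - 15865\right) + t{\left(-147,V{\left(1 \right)} \right)} = \left(28691 - 15865\right) + \left(\left(- \frac{5}{158}\right) 20 + \frac{1}{158} \left(-147\right)\right) = 12826 - \frac{247}{158} = \frac{2026261}{158}$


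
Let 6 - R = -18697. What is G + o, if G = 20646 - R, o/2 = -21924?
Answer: -41905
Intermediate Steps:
o = -43848 (o = 2*(-21924) = -43848)
R = 18703 (R = 6 - 1*(-18697) = 6 + 18697 = 18703)
G = 1943 (G = 20646 - 1*18703 = 20646 - 18703 = 1943)
G + o = 1943 - 43848 = -41905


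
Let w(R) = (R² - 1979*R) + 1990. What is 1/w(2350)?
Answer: 1/873840 ≈ 1.1444e-6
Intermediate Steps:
w(R) = 1990 + R² - 1979*R
1/w(2350) = 1/(1990 + 2350² - 1979*2350) = 1/(1990 + 5522500 - 4650650) = 1/873840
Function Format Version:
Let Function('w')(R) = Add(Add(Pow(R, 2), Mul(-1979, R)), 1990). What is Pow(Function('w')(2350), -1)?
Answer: Rational(1, 873840) ≈ 1.1444e-6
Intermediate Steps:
Function('w')(R) = Add(1990, Pow(R, 2), Mul(-1979, R))
Pow(Function('w')(2350), -1) = Pow(Add(1990, Pow(2350, 2), Mul(-1979, 2350)), -1) = Pow(Add(1990, 5522500, -4650650), -1) = Pow(873840, -1) = Rational(1, 873840)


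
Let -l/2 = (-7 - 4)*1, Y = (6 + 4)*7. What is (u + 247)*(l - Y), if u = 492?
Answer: -35472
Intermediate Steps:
Y = 70 (Y = 10*7 = 70)
l = 22 (l = -2*(-7 - 4) = -(-22) = -2*(-11) = 22)
(u + 247)*(l - Y) = (492 + 247)*(22 - 1*70) = 739*(22 - 70) = 739*(-48) = -35472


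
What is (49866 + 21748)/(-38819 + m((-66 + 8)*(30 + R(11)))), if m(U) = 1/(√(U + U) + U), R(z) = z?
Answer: -15733708057666332/8528595242569205 + 143228*I*√1189/8528595242569205 ≈ -1.8448 + 5.7908e-10*I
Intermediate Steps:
m(U) = 1/(U + √2*√U) (m(U) = 1/(√(2*U) + U) = 1/(√2*√U + U) = 1/(U + √2*√U))
(49866 + 21748)/(-38819 + m((-66 + 8)*(30 + R(11)))) = (49866 + 21748)/(-38819 + 1/((-66 + 8)*(30 + 11) + √2*√((-66 + 8)*(30 + 11)))) = 71614/(-38819 + 1/(-58*41 + √2*√(-58*41))) = 71614/(-38819 + 1/(-2378 + √2*√(-2378))) = 71614/(-38819 + 1/(-2378 + √2*(I*√2378))) = 71614/(-38819 + 1/(-2378 + 2*I*√1189))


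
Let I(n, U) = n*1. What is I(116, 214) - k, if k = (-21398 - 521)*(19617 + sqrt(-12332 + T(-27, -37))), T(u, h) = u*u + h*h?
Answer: 429985139 + 21919*I*sqrt(10234) ≈ 4.2999e+8 + 2.2174e+6*I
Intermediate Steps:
I(n, U) = n
T(u, h) = h**2 + u**2 (T(u, h) = u**2 + h**2 = h**2 + u**2)
k = -429985023 - 21919*I*sqrt(10234) (k = (-21398 - 521)*(19617 + sqrt(-12332 + ((-37)**2 + (-27)**2))) = -21919*(19617 + sqrt(-12332 + (1369 + 729))) = -21919*(19617 + sqrt(-12332 + 2098)) = -21919*(19617 + sqrt(-10234)) = -21919*(19617 + I*sqrt(10234)) = -429985023 - 21919*I*sqrt(10234) ≈ -4.2998e+8 - 2.2174e+6*I)
I(116, 214) - k = 116 - (-429985023 - 21919*I*sqrt(10234)) = 116 + (429985023 + 21919*I*sqrt(10234)) = 429985139 + 21919*I*sqrt(10234)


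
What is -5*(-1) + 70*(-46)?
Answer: -3215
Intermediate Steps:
-5*(-1) + 70*(-46) = 5 - 3220 = -3215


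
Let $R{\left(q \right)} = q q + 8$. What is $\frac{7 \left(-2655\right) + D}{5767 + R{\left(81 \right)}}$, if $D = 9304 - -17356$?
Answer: $\frac{8075}{12336} \approx 0.65459$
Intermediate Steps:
$R{\left(q \right)} = 8 + q^{2}$ ($R{\left(q \right)} = q^{2} + 8 = 8 + q^{2}$)
$D = 26660$ ($D = 9304 + 17356 = 26660$)
$\frac{7 \left(-2655\right) + D}{5767 + R{\left(81 \right)}} = \frac{7 \left(-2655\right) + 26660}{5767 + \left(8 + 81^{2}\right)} = \frac{-18585 + 26660}{5767 + \left(8 + 6561\right)} = \frac{8075}{5767 + 6569} = \frac{8075}{12336}$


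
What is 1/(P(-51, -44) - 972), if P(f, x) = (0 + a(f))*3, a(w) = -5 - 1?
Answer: -1/990 ≈ -0.0010101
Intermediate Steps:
a(w) = -6
P(f, x) = -18 (P(f, x) = (0 - 6)*3 = -6*3 = -18)
1/(P(-51, -44) - 972) = 1/(-18 - 972) = 1/(-990) = -1/990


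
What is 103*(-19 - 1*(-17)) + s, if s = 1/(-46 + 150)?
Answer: -21423/104 ≈ -205.99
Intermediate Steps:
s = 1/104 ≈ 0.0096154
103*(-19 - 1*(-17)) + s = 103*(-19 - 1*(-17)) + 1/104 = 103*(-19 + 17) + 1/104 = 103*(-2) + 1/104 = -206 + 1/104 = -21423/104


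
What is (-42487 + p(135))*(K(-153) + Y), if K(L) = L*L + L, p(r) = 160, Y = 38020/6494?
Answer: -3197010880134/3247 ≈ -9.8460e+8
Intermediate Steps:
Y = 19010/3247 (Y = 38020*(1/6494) = 19010/3247 ≈ 5.8546)
K(L) = L + L² (K(L) = L² + L = L + L²)
(-42487 + p(135))*(K(-153) + Y) = (-42487 + 160)*(-153*(1 - 153) + 19010/3247) = -42327*(-153*(-152) + 19010/3247) = -42327*(23256 + 19010/3247) = -42327*75531242/3247 = -3197010880134/3247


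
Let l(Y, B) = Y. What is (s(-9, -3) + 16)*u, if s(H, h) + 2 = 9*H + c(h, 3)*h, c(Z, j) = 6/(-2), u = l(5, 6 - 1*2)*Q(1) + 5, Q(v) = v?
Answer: -580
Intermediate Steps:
u = 10 (u = 5*1 + 5 = 5 + 5 = 10)
c(Z, j) = -3 (c(Z, j) = 6*(-½) = -3)
s(H, h) = -2 - 3*h + 9*H (s(H, h) = -2 + (9*H - 3*h) = -2 + (-3*h + 9*H) = -2 - 3*h + 9*H)
(s(-9, -3) + 16)*u = ((-2 - 3*(-3) + 9*(-9)) + 16)*10 = ((-2 + 9 - 81) + 16)*10 = (-74 + 16)*10 = -58*10 = -580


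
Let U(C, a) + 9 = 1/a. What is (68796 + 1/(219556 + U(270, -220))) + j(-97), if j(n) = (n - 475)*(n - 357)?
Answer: 15865888556296/48300339 ≈ 3.2848e+5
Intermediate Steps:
U(C, a) = -9 + 1/a
j(n) = (-475 + n)*(-357 + n)
(68796 + 1/(219556 + U(270, -220))) + j(-97) = (68796 + 1/(219556 + (-9 + 1/(-220)))) + (169575 + (-97)**2 - 832*(-97)) = (68796 + 1/(219556 + (-9 - 1/220))) + (169575 + 9409 + 80704) = (68796 + 1/(219556 - 1981/220)) + 259688 = (68796 + 1/(48300339/220)) + 259688 = (68796 + 220/48300339) + 259688 = 3322870122064/48300339 + 259688 = 15865888556296/48300339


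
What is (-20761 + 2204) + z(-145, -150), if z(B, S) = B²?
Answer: 2468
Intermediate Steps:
(-20761 + 2204) + z(-145, -150) = (-20761 + 2204) + (-145)² = -18557 + 21025 = 2468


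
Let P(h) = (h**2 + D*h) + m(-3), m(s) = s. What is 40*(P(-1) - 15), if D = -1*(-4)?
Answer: -840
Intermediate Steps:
D = 4
P(h) = -3 + h**2 + 4*h (P(h) = (h**2 + 4*h) - 3 = -3 + h**2 + 4*h)
40*(P(-1) - 15) = 40*((-3 + (-1)**2 + 4*(-1)) - 15) = 40*((-3 + 1 - 4) - 15) = 40*(-6 - 15) = 40*(-21) = -840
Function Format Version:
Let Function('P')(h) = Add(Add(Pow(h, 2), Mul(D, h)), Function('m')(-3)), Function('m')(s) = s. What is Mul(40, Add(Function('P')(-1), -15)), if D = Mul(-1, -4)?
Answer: -840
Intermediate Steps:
D = 4
Function('P')(h) = Add(-3, Pow(h, 2), Mul(4, h)) (Function('P')(h) = Add(Add(Pow(h, 2), Mul(4, h)), -3) = Add(-3, Pow(h, 2), Mul(4, h)))
Mul(40, Add(Function('P')(-1), -15)) = Mul(40, Add(Add(-3, Pow(-1, 2), Mul(4, -1)), -15)) = Mul(40, Add(Add(-3, 1, -4), -15)) = Mul(40, Add(-6, -15)) = Mul(40, -21) = -840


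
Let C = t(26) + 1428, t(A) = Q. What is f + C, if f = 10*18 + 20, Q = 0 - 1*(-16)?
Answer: 1644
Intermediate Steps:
Q = 16 (Q = 0 + 16 = 16)
t(A) = 16
f = 200 (f = 180 + 20 = 200)
C = 1444 (C = 16 + 1428 = 1444)
f + C = 200 + 1444 = 1644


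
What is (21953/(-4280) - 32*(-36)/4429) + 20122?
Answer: 381342747363/18956120 ≈ 20117.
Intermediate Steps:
(21953/(-4280) - 32*(-36)/4429) + 20122 = (21953*(-1/4280) + 1152*(1/4429)) + 20122 = (-21953/4280 + 1152/4429) + 20122 = -92299277/18956120 + 20122 = 381342747363/18956120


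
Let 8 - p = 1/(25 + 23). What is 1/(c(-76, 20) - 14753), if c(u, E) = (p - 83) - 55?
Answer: -48/714385 ≈ -6.7191e-5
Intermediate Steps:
p = 383/48 (p = 8 - 1/(25 + 23) = 8 - 1/48 = 383/48 ≈ 7.9792)
c(u, E) = -6241/48 (c(u, E) = (383/48 - 83) - 55 = -3601/48 - 55 = -6241/48)
1/(c(-76, 20) - 14753) = 1/(-6241/48 - 14753) = 1/(-714385/48) = -48/714385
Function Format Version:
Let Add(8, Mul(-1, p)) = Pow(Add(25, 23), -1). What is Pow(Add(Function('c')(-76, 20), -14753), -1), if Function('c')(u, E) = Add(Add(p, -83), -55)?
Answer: Rational(-48, 714385) ≈ -6.7191e-5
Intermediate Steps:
p = Rational(383, 48) (p = Add(8, Mul(-1, Pow(Add(25, 23), -1))) = Add(8, Mul(-1, Pow(48, -1))) = Add(8, Mul(-1, Rational(1, 48))) = Add(8, Rational(-1, 48)) = Rational(383, 48) ≈ 7.9792)
Function('c')(u, E) = Rational(-6241, 48) (Function('c')(u, E) = Add(Add(Rational(383, 48), -83), -55) = Add(Rational(-3601, 48), -55) = Rational(-6241, 48))
Pow(Add(Function('c')(-76, 20), -14753), -1) = Pow(Add(Rational(-6241, 48), -14753), -1) = Pow(Rational(-714385, 48), -1) = Rational(-48, 714385)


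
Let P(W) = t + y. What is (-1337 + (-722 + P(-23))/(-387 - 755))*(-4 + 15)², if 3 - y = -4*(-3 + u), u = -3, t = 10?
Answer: -184660641/1142 ≈ -1.6170e+5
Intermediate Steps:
y = -21 (y = 3 - (-4)*(-3 - 3) = 3 - (-4)*(-6) = 3 - 1*24 = 3 - 24 = -21)
P(W) = -11 (P(W) = 10 - 21 = -11)
(-1337 + (-722 + P(-23))/(-387 - 755))*(-4 + 15)² = (-1337 + (-722 - 11)/(-387 - 755))*(-4 + 15)² = (-1337 - 733/(-1142))*11² = (-1337 - 733*(-1/1142))*121 = (-1337 + 733/1142)*121 = -1526121/1142*121 = -184660641/1142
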